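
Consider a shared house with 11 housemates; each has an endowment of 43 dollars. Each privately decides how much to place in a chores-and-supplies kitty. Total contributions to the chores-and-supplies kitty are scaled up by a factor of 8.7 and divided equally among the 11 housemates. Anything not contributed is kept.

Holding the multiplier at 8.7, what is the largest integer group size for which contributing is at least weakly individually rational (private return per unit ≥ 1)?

Private return per unit is 8.7/(group size), which is ≥ 1 whenever the group size is ≤ 8.7.
The largest such integer is 8.

8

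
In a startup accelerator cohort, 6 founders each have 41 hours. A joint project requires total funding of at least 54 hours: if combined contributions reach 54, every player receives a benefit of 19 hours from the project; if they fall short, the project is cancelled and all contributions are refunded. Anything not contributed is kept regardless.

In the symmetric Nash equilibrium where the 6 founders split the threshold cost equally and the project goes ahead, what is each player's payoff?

Equal share of the threshold: 54/6 = 9.
At this profile no one gains by cutting their contribution: any cut drops the total below 54, the project is cancelled, contributions are refunded, and the deviator ends with 41, which is less than 41 − 9 + 19 = 51. Contributing more than 9 just wastes the excess. So contributing exactly 9 is a best response.
Each player's payoff: 41 − 9 + 19 = 51.

51 hours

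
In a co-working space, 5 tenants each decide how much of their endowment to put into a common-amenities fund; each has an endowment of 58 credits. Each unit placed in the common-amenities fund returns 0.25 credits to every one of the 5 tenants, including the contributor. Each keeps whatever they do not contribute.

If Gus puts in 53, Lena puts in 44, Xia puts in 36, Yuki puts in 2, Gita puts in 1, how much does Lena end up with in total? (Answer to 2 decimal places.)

Total contributed: 53 + 44 + 36 + 2 + 1 = 136.
Each receives 0.25 × 136 = 34.00 from the common-amenities fund.
Lena keeps 58 − 44 = 14, so Lena's payoff is 14 + 34.00 = 48.00.

48.00 credits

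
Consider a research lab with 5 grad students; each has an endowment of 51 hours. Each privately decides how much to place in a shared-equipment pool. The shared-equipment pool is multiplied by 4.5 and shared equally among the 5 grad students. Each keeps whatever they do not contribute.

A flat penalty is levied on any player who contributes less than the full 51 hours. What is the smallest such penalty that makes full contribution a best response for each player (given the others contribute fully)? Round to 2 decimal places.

5.10 hours

Given the others contribute fully, the best deviation is to contribute 0 (any partial contribution still incurs the fine and gives up units whose private return 0.9000 is below 1).
Deviating from 51 to 0 saves 51 hours but forfeits the deviator's share of the drop in the shared-equipment pool: 4.5/5 × 51 = 45.90.
So the deviation gain is 51 − 45.90 = 5.10, and the fine must be at least 5.10 hours to wipe it out.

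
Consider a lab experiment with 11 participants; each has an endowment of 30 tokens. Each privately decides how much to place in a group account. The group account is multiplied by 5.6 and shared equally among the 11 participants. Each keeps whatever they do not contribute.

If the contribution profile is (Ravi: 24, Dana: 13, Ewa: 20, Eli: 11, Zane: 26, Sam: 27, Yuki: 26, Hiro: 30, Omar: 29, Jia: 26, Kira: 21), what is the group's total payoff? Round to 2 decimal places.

Total contributed: 24 + 13 + 20 + 11 + 26 + 27 + 26 + 30 + 29 + 26 + 21 = 253; total kept: 11 × 30 − 253 = 77.
The group account pays out 5.6 × 253 = 1416.80 in aggregate.
Group total = 77 + 1416.80 = 1493.80.

1493.80 tokens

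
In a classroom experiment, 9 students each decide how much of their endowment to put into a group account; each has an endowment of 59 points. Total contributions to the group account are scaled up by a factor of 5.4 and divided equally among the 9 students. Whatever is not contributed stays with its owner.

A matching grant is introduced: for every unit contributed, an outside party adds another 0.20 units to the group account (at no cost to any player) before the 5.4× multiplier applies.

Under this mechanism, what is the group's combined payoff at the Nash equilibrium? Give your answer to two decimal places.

Even with the mechanism, each unit contributed returns only 5.4 × 1.20 / 9 = 0.7200 per unit of net cost, so contributing nothing is still dominant.
At the Nash equilibrium no one contributes; group total payoff = 9 × 59 = 531.

531.00 points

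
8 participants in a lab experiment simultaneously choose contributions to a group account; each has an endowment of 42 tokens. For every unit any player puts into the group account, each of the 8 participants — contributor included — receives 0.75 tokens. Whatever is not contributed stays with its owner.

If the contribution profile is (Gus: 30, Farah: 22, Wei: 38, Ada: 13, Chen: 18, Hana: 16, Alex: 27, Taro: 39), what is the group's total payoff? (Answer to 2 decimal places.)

Total contributed: 30 + 22 + 38 + 13 + 18 + 16 + 27 + 39 = 203; total kept: 8 × 42 − 203 = 133.
The group account pays out 0.75 × 8 × 203 = 1218.00 in aggregate.
Group total = 133 + 1218.00 = 1351.00.

1351.00 tokens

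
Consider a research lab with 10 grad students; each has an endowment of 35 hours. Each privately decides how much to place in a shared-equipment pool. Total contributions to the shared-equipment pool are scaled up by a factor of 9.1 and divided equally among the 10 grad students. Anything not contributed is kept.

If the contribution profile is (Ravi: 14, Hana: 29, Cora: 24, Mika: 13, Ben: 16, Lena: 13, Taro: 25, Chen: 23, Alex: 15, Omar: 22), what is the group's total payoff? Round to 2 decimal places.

Total contributed: 14 + 29 + 24 + 13 + 16 + 13 + 25 + 23 + 15 + 22 = 194; total kept: 10 × 35 − 194 = 156.
The shared-equipment pool pays out 9.1 × 194 = 1765.40 in aggregate.
Group total = 156 + 1765.40 = 1921.40.

1921.40 hours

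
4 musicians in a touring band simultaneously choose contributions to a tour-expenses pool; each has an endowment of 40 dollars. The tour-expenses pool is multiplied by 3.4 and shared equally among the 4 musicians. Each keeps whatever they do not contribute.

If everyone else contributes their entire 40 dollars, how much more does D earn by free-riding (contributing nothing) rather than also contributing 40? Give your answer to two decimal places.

6.00 dollars

Switching from a contribution of 40 to 0 lets D keep an extra 40 dollars, but lowers the tour-expenses pool by 40, which costs D their own share of that drop: 3.4/4 × 40 = 34.00.
Net gain = 40 − 34.00 = 6.00. The private return per contributed unit (0.8500) is below 1, so free-riding is indeed the best response regardless of what the others do.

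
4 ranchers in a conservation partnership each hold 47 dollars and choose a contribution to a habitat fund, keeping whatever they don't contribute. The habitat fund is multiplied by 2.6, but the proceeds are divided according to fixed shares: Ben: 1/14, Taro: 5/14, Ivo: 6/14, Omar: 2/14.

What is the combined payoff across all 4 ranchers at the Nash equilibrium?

263.20 dollars

For player j, contributing a unit is worthwhile iff 2.6 × (j's share) ≥ 1, i.e. iff j's share is at least 0.3846.
Ivo alone (share 6/14) is above the threshold, contributing 47; the remaining 3 contribute 0. Total contributed: 47.
The habitat fund pays out 2.6 × 47 = 122.20 in total (split across the unequal shares, but the aggregate is all that matters for the group sum).
The 3 free-riders keep 47 each, adding 141. Group total = 141 + 122.20 = 263.20.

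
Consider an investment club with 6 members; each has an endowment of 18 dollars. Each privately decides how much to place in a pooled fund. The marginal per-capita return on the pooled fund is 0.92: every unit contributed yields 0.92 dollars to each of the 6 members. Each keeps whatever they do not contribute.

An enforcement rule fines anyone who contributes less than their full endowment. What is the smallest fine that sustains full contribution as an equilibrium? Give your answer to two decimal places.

Given the others contribute fully, the best deviation is to contribute 0 (any partial contribution still incurs the fine and gives up units whose private return 0.92 is below 1).
Deviating from 18 to 0 saves 18 dollars but forfeits the deviator's share of the drop in the pooled fund: 0.92 × 18 = 16.56.
So the deviation gain is 18 − 16.56 = 1.44, and the fine must be at least 1.44 dollars to wipe it out.

1.44 dollars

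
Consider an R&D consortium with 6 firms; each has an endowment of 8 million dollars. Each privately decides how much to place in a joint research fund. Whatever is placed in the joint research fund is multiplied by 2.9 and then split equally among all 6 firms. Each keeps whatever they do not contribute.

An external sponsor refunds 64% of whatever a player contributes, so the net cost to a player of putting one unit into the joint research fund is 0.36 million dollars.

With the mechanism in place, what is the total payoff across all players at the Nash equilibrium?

The effective private return per unit is now (2.9/6) / 0.36 = 1.3426 > 1, so every player's dominant strategy flips to full contribution.
At the Nash equilibrium everyone contributes 8. Group total payoff = 6 × (8 × 0.64 + 2.9 × 8) = 169.92.

169.92 million dollars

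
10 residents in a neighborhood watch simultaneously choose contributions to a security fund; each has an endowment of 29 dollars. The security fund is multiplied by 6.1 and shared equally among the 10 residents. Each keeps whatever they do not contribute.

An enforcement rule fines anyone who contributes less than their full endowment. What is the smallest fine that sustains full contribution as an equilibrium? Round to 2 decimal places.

11.31 dollars

Given the others contribute fully, the best deviation is to contribute 0 (any partial contribution still incurs the fine and gives up units whose private return 0.6100 is below 1).
Deviating from 29 to 0 saves 29 dollars but forfeits the deviator's share of the drop in the security fund: 6.1/10 × 29 = 17.69.
So the deviation gain is 29 − 17.69 = 11.31, and the fine must be at least 11.31 dollars to wipe it out.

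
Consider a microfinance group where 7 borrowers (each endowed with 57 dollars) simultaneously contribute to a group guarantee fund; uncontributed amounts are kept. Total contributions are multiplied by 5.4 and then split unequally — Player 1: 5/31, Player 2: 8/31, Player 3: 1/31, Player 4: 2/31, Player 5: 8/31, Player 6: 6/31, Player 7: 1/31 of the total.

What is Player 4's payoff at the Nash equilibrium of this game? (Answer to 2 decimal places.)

116.57 dollars

For player j, contributing a unit is worthwhile iff 5.4 × (j's share) ≥ 1, i.e. iff j's share is at least 0.1852.
Player 2, Player 5 and Player 6 clear that bar, contributing 57 each; the remaining 4 contribute 0. Total contributed: 171.
Player 4 keeps 57 and receives 5.4 × 171 × 2/31 = 59.57 from the group guarantee fund, for a payoff of 116.57.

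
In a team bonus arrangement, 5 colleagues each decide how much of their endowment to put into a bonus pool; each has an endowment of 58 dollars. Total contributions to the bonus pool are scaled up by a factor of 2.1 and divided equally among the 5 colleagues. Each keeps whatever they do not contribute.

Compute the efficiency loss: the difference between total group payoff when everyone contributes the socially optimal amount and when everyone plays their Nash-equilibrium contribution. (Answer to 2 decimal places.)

Each contributed unit returns 2.1/5 = 0.4200 to its contributor — below 1 — so contributing 0 is dominant for every player. At the Nash equilibrium everyone keeps their 58, and the group total is 5 × 58 = 290.
Each contributed unit returns 2.100 to the group as a whole (0.4200 to each of 5 players), which exceeds 1, so the social optimum is full contribution: group total = 2.100 × 290 = 609.00.
Efficiency loss = 609.00 − 290 = 319.00.

319.00 dollars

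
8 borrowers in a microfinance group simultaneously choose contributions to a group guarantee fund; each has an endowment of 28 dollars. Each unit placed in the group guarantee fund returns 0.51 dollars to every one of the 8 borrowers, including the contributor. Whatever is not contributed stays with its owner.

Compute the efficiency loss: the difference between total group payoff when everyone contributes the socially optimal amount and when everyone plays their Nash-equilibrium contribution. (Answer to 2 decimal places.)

The private return per contributed unit is 0.51 < 1, so contributing 0 is dominant for every player. At the Nash equilibrium everyone keeps their 28, and the group total is 8 × 28 = 224.
Each contributed unit returns 4.080 to the group as a whole (0.51 to each of 8 players), which exceeds 1, so the social optimum is full contribution: group total = 4.080 × 224 = 913.92.
Efficiency loss = 913.92 − 224 = 689.92.

689.92 dollars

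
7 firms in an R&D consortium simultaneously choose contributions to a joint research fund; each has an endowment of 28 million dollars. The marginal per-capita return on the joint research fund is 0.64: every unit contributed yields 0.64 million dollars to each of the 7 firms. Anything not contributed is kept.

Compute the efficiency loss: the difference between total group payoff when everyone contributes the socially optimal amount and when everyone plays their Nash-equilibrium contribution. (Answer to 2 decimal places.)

682.08 million dollars

The private return per contributed unit is 0.64 < 1, so contributing 0 is dominant for every player. At the Nash equilibrium everyone keeps their 28, and the group total is 7 × 28 = 196.
Each contributed unit returns 4.480 to the group as a whole (0.64 to each of 7 players), which exceeds 1, so the social optimum is full contribution: group total = 4.480 × 196 = 878.08.
Efficiency loss = 878.08 − 196 = 682.08.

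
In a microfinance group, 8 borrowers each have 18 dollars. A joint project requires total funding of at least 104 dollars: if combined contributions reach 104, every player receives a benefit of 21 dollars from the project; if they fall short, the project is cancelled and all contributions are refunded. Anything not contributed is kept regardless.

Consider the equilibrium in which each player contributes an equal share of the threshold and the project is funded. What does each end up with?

26 dollars

Equal share of the threshold: 104/8 = 13.
At this profile no one gains by cutting their contribution: any cut drops the total below 104, the project is cancelled, contributions are refunded, and the deviator ends with 18, which is less than 18 − 13 + 21 = 26. Contributing more than 13 just wastes the excess. So contributing exactly 13 is a best response.
Each player's payoff: 18 − 13 + 21 = 26.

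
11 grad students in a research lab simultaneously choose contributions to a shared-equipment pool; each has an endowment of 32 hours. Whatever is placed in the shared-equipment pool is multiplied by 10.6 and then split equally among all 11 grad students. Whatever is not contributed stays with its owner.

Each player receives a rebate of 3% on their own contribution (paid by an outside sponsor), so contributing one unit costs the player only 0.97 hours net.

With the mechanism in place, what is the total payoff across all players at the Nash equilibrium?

Even with the mechanism, each unit contributed returns only (10.6/11) / 0.97 = 0.9934 per unit of net cost, so contributing nothing is still dominant.
Everyone keeps their endowment and the group total is 11 × 32 = 352.

352.00 hours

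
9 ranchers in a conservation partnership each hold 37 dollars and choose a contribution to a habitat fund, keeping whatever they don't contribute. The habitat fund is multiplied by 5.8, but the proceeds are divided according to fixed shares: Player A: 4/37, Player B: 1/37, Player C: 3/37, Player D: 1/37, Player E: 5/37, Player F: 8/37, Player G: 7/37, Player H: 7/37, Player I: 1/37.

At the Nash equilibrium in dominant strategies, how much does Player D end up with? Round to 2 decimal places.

Each unit j contributes comes back to j as 5.8 × (j's share), so j prefers to contribute only if that share exceeds 1/5.8 = 0.1724; otherwise keeping the unit dominates.
The shares above 0.1724 belong to Player F, Player G and Player H, contributing 37 each; the remaining 6 contribute 0. Total contributed: 111.
Player D keeps 37 and receives 5.8 × 111 × 1/37 = 17.40 from the habitat fund, for a payoff of 54.40.

54.40 dollars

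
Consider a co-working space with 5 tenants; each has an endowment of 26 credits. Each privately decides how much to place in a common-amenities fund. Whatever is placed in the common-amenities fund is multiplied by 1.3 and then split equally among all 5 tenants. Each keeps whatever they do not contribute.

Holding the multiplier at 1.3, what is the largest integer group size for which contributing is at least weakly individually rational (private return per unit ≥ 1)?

Private return per unit is 1.3/(group size), which is ≥ 1 whenever the group size is ≤ 1.3.
The largest such integer is 1.

1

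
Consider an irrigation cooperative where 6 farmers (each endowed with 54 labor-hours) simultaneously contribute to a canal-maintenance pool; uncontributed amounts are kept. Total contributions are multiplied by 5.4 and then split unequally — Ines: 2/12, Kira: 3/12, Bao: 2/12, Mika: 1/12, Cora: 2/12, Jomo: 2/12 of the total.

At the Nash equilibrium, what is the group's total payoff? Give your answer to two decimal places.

561.60 labor-hours

For player j, contributing a unit is worthwhile iff 5.4 × (j's share) ≥ 1, i.e. iff j's share is at least 0.1852.
Kira alone (share 3/12) is above the threshold, contributing 54; the remaining 5 contribute 0. Total contributed: 54.
The canal-maintenance pool pays out 5.4 × 54 = 291.60 in total (split across the unequal shares, but the aggregate is all that matters for the group sum).
The 5 free-riders keep 54 each, adding 270. Group total = 270 + 291.60 = 561.60.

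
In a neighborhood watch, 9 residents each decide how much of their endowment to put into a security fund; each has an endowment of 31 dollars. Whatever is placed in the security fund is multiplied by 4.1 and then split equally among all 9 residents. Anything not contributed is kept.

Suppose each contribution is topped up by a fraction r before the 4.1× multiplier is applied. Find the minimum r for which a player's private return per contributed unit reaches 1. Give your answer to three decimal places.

1.195

With matching at rate r, one contributed unit becomes (1 + r) in the security fund and returns 4.1 × (1 + r) / 9 to the contributor.
Setting this equal to 1: 1 + r = 9/4.1 = 2.1951.
So the minimum matching rate is r = 2.1951 − 1 = 1.195.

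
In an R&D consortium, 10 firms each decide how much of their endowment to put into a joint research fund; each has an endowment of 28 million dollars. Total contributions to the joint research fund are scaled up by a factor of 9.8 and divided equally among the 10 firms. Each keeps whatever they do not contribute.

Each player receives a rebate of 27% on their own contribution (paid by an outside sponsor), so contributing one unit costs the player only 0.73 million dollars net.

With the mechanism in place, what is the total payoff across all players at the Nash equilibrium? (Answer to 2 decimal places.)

2819.60 million dollars

The effective private return per unit is now (9.8/10) / 0.73 = 1.3425 > 1, so every player's dominant strategy flips to full contribution.
So the Nash equilibrium is full contribution by all 10; the group earns 10 × (28 × 0.27 + 9.8 × 28) = 2819.60.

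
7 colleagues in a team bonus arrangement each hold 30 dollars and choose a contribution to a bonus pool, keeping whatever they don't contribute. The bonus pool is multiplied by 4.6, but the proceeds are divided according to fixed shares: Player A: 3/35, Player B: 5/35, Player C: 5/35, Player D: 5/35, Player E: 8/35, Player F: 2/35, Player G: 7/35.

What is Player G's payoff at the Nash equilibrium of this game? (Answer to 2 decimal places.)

57.60 dollars

For player j, contributing a unit is worthwhile iff 4.6 × (j's share) ≥ 1, i.e. iff j's share is at least 0.2174.
The only share above 0.2174 is Player E's 8/35, contributing 30; the remaining 6 contribute 0. Total contributed: 30.
Player G keeps 30 and receives 4.6 × 30 × 7/35 = 27.60 from the bonus pool, for a payoff of 57.60.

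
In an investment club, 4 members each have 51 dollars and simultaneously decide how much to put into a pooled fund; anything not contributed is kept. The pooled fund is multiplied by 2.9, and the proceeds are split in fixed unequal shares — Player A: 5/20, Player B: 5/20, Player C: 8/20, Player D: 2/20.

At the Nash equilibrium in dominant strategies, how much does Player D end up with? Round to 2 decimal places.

Player j's private return per contributed unit is 2.9 × (j's share). Contributing is weakly dominant for j when that share is at least 1/2.9 = 0.3448, and contributing 0 is dominant otherwise.
Player C alone (share 8/20) is above the threshold, contributing 51; the remaining 3 contribute 0. Total contributed: 51.
Player D keeps 51 and receives 2.9 × 51 × 2/20 = 14.79 from the pooled fund, for a payoff of 65.79.

65.79 dollars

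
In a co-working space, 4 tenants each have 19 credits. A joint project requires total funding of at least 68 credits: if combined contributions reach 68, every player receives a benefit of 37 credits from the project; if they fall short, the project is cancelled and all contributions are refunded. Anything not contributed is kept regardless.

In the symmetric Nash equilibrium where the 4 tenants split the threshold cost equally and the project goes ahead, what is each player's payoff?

Equal share of the threshold: 68/4 = 17.
At this profile no one gains by cutting their contribution: any cut drops the total below 68, the project is cancelled, contributions are refunded, and the deviator ends with 19, which is less than 19 − 17 + 37 = 39. Contributing more than 17 just wastes the excess. So contributing exactly 17 is a best response.
Each player's payoff: 19 − 17 + 37 = 39.

39 credits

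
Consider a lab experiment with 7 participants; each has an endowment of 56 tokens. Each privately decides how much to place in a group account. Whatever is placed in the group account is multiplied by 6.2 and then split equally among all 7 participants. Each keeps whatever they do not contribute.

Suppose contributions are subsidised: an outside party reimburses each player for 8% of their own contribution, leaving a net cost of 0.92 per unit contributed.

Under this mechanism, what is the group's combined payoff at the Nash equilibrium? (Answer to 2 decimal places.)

392.00 tokens

The effective private return is (6.2/7) / 0.92 = 0.9627, which is still under 1, so the mechanism doesn't change anyone's dominant strategy: zero contribution.
At the Nash equilibrium no one contributes; group total payoff = 7 × 56 = 392.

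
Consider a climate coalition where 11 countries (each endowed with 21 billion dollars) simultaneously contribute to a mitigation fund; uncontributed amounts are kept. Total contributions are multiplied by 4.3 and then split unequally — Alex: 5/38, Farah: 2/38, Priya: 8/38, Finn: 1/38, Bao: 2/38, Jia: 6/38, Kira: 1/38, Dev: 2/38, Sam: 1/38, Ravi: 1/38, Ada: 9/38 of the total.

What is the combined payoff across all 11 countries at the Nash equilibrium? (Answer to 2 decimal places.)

A player with share s gets back 4.3·s per unit contributed, so full contribution is dominant for anyone with s > 1/4.3 = 0.2326 and zero contribution is dominant for anyone below.
The only share above 0.2326 is Ada's 9/38, contributing 21; the remaining 10 contribute 0. Total contributed: 21.
The mitigation fund pays out 4.3 × 21 = 90.30 in total (split across the unequal shares, but the aggregate is all that matters for the group sum).
The 10 free-riders keep 21 each, adding 210. Group total = 210 + 90.30 = 300.30.

300.30 billion dollars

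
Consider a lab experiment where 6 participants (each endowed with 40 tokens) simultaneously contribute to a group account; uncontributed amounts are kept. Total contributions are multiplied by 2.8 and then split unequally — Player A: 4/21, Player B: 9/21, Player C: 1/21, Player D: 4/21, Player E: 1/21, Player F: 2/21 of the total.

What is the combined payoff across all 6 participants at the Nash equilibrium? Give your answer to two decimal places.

312.00 tokens

Player j's private return per contributed unit is 2.8 × (j's share). Contributing is weakly dominant for j when that share is at least 1/2.8 = 0.3571, and contributing 0 is dominant otherwise.
Only Player B (9/21) clears that bar, contributing 40; the remaining 5 contribute 0. Total contributed: 40.
The group account pays out 2.8 × 40 = 112.00 in total (split across the unequal shares, but the aggregate is all that matters for the group sum).
The 5 free-riders keep 40 each, adding 200. Group total = 200 + 112.00 = 312.00.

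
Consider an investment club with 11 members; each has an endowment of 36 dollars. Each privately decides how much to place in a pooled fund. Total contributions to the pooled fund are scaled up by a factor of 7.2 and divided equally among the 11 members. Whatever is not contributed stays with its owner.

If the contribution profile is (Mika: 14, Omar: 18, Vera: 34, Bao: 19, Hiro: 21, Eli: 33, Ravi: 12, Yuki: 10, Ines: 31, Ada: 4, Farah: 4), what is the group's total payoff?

Total contributed: 14 + 18 + 34 + 19 + 21 + 33 + 12 + 10 + 31 + 4 + 4 = 200; total kept: 11 × 36 − 200 = 196.
The pooled fund pays out 7.2 × 200 = 1440.00 in aggregate.
Group total = 196 + 1440.00 = 1636.00.

1636.00 dollars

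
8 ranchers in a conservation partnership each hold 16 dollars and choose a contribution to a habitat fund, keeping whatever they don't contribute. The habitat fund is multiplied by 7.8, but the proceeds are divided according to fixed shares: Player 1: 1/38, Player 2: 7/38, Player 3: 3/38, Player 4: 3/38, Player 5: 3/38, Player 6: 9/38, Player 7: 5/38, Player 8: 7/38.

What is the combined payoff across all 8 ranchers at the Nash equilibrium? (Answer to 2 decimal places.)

563.20 dollars

Each unit j contributes comes back to j as 7.8 × (j's share), so j prefers to contribute only if that share exceeds 1/7.8 = 0.1282; otherwise keeping the unit dominates.
Player 2, Player 6, Player 7 and Player 8 clear that bar, contributing 16 each; the remaining 4 contribute 0. Total contributed: 64.
The habitat fund pays out 7.8 × 64 = 499.20 in total (split across the unequal shares, but the aggregate is all that matters for the group sum).
The 4 free-riders keep 16 each, adding 64. Group total = 64 + 499.20 = 563.20.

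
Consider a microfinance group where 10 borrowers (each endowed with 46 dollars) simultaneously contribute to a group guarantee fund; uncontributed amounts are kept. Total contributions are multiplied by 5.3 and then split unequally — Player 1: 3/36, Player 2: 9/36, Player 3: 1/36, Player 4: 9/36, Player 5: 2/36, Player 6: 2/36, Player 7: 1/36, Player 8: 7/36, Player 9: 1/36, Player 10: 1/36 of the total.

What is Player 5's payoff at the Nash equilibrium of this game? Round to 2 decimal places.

86.63 dollars

Each unit j contributes comes back to j as 5.3 × (j's share), so j prefers to contribute only if that share exceeds 1/5.3 = 0.1887; otherwise keeping the unit dominates.
The shares above 0.1887 belong to Player 2, Player 4 and Player 8, contributing 46 each; the remaining 7 contribute 0. Total contributed: 138.
Player 5 keeps 46 and receives 5.3 × 138 × 2/36 = 40.63 from the group guarantee fund, for a payoff of 86.63.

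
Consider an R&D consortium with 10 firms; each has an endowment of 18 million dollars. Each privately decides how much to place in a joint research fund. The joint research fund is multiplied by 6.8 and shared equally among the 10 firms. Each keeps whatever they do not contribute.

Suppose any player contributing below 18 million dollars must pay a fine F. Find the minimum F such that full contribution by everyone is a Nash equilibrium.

Given the others contribute fully, the best deviation is to contribute 0 (any partial contribution still incurs the fine and gives up units whose private return 0.6800 is below 1).
Deviating from 18 to 0 saves 18 million dollars but forfeits the deviator's share of the drop in the joint research fund: 6.8/10 × 18 = 12.24.
So the deviation gain is 18 − 12.24 = 5.76, and the fine must be at least 5.76 million dollars to wipe it out.

5.76 million dollars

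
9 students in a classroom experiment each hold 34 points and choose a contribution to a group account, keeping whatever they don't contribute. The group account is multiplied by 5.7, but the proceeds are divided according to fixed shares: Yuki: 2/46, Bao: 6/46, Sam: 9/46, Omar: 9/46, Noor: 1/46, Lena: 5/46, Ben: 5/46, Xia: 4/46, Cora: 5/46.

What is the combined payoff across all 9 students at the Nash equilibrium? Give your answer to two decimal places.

625.60 points

For player j, contributing a unit is worthwhile iff 5.7 × (j's share) ≥ 1, i.e. iff j's share is at least 0.1754.
Sam and Omar clear that bar, contributing 34 each; the remaining 7 contribute 0. Total contributed: 68.
The group account pays out 5.7 × 68 = 387.60 in total (split across the unequal shares, but the aggregate is all that matters for the group sum).
The 7 free-riders keep 34 each, adding 238. Group total = 238 + 387.60 = 625.60.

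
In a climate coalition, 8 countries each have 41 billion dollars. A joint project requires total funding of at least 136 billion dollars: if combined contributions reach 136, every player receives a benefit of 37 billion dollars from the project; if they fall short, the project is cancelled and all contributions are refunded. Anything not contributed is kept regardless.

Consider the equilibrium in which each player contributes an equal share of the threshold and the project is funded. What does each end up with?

Equal share of the threshold: 136/8 = 17.
At this profile no one gains by cutting their contribution: any cut drops the total below 136, the project is cancelled, contributions are refunded, and the deviator ends with 41, which is less than 41 − 17 + 37 = 61. Contributing more than 17 just wastes the excess. So contributing exactly 17 is a best response.
Each player's payoff: 41 − 17 + 37 = 61.

61 billion dollars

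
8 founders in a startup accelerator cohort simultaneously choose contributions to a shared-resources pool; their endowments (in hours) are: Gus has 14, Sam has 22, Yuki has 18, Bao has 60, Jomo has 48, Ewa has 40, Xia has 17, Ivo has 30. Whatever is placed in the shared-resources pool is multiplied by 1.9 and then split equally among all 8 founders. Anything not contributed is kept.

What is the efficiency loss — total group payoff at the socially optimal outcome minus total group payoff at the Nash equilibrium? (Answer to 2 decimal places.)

The private return per contributed unit is 1.9/8 = 0.2375 < 1 for every player regardless of endowment, so the Nash equilibrium is zero contribution and the group total is Σ E_j = 14 + 22 + 18 + 60 + 48 + 40 + 17 + 30 = 249.
Each contributed unit returns 1.900 to the group, so the social optimum is full contribution by everyone: group total = 1.900 × 249 = 473.10.
Efficiency loss = (1.900 − 1) × 249 = 224.10.

224.10 hours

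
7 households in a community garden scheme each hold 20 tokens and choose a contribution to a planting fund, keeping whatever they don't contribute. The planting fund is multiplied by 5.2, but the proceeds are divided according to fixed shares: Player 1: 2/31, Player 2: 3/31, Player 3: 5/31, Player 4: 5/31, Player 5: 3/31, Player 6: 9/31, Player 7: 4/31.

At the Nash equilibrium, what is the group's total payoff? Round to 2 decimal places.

224.00 tokens

For player j, contributing a unit is worthwhile iff 5.2 × (j's share) ≥ 1, i.e. iff j's share is at least 0.1923.
The only share above 0.1923 is Player 6's 9/31, contributing 20; the remaining 6 contribute 0. Total contributed: 20.
The planting fund pays out 5.2 × 20 = 104.00 in total (split across the unequal shares, but the aggregate is all that matters for the group sum).
The 6 free-riders keep 20 each, adding 120. Group total = 120 + 104.00 = 224.00.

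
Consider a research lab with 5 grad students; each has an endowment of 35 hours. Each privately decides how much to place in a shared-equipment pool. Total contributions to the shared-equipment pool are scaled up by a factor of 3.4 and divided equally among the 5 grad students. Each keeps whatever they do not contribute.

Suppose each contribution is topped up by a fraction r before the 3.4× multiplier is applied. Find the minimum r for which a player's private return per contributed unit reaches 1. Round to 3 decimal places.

With matching at rate r, one contributed unit becomes (1 + r) in the shared-equipment pool and returns 3.4 × (1 + r) / 5 to the contributor.
Setting this equal to 1: 1 + r = 5/3.4 = 1.4706.
So the minimum matching rate is r = 1.4706 − 1 = 0.471.

0.471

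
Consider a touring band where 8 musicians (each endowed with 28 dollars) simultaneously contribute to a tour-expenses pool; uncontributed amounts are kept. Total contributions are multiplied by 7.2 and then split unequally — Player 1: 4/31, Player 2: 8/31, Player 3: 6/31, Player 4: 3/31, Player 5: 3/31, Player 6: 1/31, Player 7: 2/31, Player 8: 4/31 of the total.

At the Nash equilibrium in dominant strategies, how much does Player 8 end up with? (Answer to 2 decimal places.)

For player j, contributing a unit is worthwhile iff 7.2 × (j's share) ≥ 1, i.e. iff j's share is at least 0.1389.
Player 2 and Player 3 are above the threshold, contributing 28 each; the remaining 6 contribute 0. Total contributed: 56.
Player 8 keeps 28 and receives 7.2 × 56 × 4/31 = 52.03 from the tour-expenses pool, for a payoff of 80.03.

80.03 dollars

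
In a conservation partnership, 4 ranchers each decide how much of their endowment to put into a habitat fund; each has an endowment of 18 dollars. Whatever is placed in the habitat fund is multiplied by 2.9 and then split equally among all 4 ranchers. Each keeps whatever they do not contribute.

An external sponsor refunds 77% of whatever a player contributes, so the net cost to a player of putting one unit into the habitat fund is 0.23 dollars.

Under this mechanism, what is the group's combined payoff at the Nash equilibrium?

The effective private return per unit is now (2.9/4) / 0.23 = 3.1522 > 1, so every player's dominant strategy flips to full contribution.
At the Nash equilibrium everyone contributes 18. Group total payoff = 4 × (18 × 0.77 + 2.9 × 18) = 264.24.

264.24 dollars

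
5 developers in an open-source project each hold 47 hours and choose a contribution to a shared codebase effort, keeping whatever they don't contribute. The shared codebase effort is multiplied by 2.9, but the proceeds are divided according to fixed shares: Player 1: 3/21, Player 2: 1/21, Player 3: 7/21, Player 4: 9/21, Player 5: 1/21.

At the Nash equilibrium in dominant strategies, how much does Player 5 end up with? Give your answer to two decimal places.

Each unit j contributes comes back to j as 2.9 × (j's share), so j prefers to contribute only if that share exceeds 1/2.9 = 0.3448; otherwise keeping the unit dominates.
Player 4 alone (share 9/21) is above the threshold, contributing 47; the remaining 4 contribute 0. Total contributed: 47.
Player 5 keeps 47 and receives 2.9 × 47 × 1/21 = 6.49 from the shared codebase effort, for a payoff of 53.49.

53.49 hours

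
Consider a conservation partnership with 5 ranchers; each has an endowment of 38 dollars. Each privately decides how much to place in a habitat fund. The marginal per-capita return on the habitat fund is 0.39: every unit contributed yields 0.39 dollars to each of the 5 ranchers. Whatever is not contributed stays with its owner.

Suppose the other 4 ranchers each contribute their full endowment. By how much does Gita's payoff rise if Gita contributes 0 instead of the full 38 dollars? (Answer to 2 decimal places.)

23.18 dollars

Switching from a contribution of 38 to 0 lets Gita keep an extra 38 dollars, but lowers the habitat fund by 38, which costs Gita their own share of that drop: 0.39 × 38 = 14.82.
Net gain = 38 − 14.82 = 23.18. The private return per contributed unit (0.39) is below 1, so free-riding is indeed the best response regardless of what the others do.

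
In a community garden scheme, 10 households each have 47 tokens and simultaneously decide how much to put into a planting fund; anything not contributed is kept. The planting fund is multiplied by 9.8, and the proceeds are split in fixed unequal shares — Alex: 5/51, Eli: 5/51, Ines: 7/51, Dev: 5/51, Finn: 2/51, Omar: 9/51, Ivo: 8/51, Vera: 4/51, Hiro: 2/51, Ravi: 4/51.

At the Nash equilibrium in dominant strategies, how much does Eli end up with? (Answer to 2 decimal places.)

For player j, contributing a unit is worthwhile iff 9.8 × (j's share) ≥ 1, i.e. iff j's share is at least 0.1020.
Ines, Omar and Ivo clear that bar, contributing 47 each; the remaining 7 contribute 0. Total contributed: 141.
Eli keeps 47 and receives 9.8 × 141 × 5/51 = 135.47 from the planting fund, for a payoff of 182.47.

182.47 tokens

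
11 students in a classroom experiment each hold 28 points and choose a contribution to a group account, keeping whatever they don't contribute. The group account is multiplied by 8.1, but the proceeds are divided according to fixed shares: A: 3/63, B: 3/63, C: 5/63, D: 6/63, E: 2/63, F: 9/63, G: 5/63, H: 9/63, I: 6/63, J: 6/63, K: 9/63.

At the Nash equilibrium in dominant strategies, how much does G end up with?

Each unit j contributes comes back to j as 8.1 × (j's share), so j prefers to contribute only if that share exceeds 1/8.1 = 0.1235; otherwise keeping the unit dominates.
F, H and K are above the threshold, contributing 28 each; the remaining 8 contribute 0. Total contributed: 84.
G keeps 28 and receives 8.1 × 84 × 5/63 = 54.00 from the group account, for a payoff of 82.00.

82.00 points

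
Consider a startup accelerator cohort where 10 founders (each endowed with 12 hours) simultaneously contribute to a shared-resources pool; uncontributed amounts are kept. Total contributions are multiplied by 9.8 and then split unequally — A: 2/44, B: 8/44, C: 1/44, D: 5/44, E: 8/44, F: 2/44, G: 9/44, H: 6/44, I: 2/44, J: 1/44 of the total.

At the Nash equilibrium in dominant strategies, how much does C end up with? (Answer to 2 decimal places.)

25.36 hours

Player j's private return per contributed unit is 9.8 × (j's share). Contributing is weakly dominant for j when that share is at least 1/9.8 = 0.1020, and contributing 0 is dominant otherwise.
B, D, E, G and H are above the threshold, contributing 12 each; the remaining 5 contribute 0. Total contributed: 60.
C keeps 12 and receives 9.8 × 60 × 1/44 = 13.36 from the shared-resources pool, for a payoff of 25.36.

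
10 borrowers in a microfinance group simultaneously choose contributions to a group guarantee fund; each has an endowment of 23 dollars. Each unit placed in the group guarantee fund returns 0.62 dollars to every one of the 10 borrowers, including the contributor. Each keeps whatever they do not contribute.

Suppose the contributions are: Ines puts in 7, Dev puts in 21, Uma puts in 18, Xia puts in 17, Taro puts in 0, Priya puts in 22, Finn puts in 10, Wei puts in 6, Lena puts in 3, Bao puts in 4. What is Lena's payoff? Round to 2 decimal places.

86.96 dollars

Total contributed: 7 + 21 + 18 + 17 + 0 + 22 + 10 + 6 + 3 + 4 = 108.
Each receives 0.62 × 108 = 66.96 from the group guarantee fund.
Lena keeps 23 − 3 = 20, so Lena's payoff is 20 + 66.96 = 86.96.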